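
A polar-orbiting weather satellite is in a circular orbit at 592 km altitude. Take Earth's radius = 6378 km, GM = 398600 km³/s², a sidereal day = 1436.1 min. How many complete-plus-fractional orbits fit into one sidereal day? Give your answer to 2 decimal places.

Semi-major axis a = 6378 + 592 = 6970 km. Period T = 2π√(a³/μ) = 2π√(6970³/398600) = 5791.1 s = 96.52 min.
Orbits per sidereal day = 86166 / 5791.1 = 14.879.

14.88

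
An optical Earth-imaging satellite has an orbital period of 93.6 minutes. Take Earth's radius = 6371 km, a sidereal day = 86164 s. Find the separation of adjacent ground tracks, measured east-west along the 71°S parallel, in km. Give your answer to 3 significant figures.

849 km

T = 93.6 min = 5616.0 s.
Node shift per orbit = (5616.0/86164) × 360° = 23.46°.
Equatorial spacing = 23.46 × 111.2 km/° = 2609 km.
At 71° latitude, spacing = 2609 × cos(71°) = 849 km.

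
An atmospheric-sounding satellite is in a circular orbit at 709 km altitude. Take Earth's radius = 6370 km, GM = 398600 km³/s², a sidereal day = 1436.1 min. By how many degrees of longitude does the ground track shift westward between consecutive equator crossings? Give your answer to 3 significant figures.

Semi-major axis a = 6370 + 709 = 7079 km. Period T = 2π√(a³/μ) = 2π√(7079³/398600) = 5927.5 s = 98.79 min.
During one orbit Earth rotates (5927.5 / 86166) × 360° = 24.76°.

24.8°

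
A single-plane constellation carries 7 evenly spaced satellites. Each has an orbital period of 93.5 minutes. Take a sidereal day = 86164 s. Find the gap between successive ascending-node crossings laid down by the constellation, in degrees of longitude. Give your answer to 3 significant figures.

T = 93.5 min = 5610.0 s.
Single-satellite node shift = (5610.0/86164) × 360° = 23.44°.
With 7 satellites evenly phased, successive equator crossings are 23.44/7 = 3.348° apart.

3.35°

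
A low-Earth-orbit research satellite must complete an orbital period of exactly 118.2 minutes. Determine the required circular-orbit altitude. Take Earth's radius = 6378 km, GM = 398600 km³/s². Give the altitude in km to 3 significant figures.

1600 km

T = 118.2 min = 7092.0 s.
From T = 2π√(a³/μ): a = (μ T²/4π²)^(1/3) = (398600 × 7092.0² / 4π²)^(1/3) = 7978 km.
Altitude h = a − R = 7978 − 6378 = 1600 km.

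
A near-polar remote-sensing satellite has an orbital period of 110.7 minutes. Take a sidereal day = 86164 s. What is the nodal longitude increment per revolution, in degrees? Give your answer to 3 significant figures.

T = 110.7 min = 6642.0 s.
During one orbit Earth rotates (6642.0 / 86164) × 360° = 27.75°.

27.8°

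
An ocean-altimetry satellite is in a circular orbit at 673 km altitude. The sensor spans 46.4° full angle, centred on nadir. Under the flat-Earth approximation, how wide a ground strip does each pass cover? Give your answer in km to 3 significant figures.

Half-angle = 46.4°/2 = 23.2°.
Swath width ≈ 2h·tan(θ/2) = 2 × 673 × tan(23.2°) = 576.9 km.

577 km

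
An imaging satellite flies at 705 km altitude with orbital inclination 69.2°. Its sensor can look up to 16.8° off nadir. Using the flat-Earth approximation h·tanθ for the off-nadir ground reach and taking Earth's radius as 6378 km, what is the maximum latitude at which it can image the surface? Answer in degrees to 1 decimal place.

For a prograde orbit the ground track reaches latitude ±i = ±69.2°.
Sensor half-swath on the ground ≈ 705·tan(16.8°) = 213 km = 1.91° of latitude.
Maximum observable latitude ≈ 69.2 + 1.91 = 71.1°.

71.1°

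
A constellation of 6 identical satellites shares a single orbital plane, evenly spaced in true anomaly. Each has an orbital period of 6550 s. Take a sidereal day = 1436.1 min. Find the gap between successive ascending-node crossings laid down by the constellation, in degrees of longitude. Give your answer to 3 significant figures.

Single-satellite node shift = (6550.0/86166) × 360° = 27.37°.
With 6 satellites evenly phased, successive equator crossings are 27.37/6 = 4.561° apart.

4.56°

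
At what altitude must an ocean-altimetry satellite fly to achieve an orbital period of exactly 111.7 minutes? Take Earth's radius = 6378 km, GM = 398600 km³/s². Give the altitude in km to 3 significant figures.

T = 111.7 min = 6702.0 s.
From T = 2π√(a³/μ): a = (μ T²/4π²)^(1/3) = (398600 × 6702.0² / 4π²)^(1/3) = 7683 km.
Altitude h = a − R = 7683 − 6378 = 1305 km.

1300 km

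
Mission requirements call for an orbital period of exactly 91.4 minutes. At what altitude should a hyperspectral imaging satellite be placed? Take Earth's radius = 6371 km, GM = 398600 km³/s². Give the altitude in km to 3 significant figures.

T = 91.4 min = 5484.0 s.
From T = 2π√(a³/μ): a = (μ T²/4π²)^(1/3) = (398600 × 5484.0² / 4π²)^(1/3) = 6721 km.
Altitude h = a − R = 6721 − 6371 = 350 km.

350 km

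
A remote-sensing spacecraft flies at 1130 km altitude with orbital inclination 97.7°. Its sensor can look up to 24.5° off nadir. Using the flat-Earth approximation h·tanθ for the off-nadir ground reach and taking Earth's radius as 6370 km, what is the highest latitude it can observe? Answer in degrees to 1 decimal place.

86.9°

Retrograde orbit: the ground track reaches ±(180° − i) = ±(180 − 97.7) = ±82.3°.
Sensor half-swath on the ground ≈ 1130·tan(24.5°) = 515 km = 4.63° of latitude.
Maximum observable latitude ≈ 82.3 + 4.63 = 86.9°.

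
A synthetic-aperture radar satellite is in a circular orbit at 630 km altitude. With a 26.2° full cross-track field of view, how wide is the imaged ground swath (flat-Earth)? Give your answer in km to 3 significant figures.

293 km

Half-angle = 26.2°/2 = 13.1°.
Swath width ≈ 2h·tan(θ/2) = 2 × 630 × tan(13.1°) = 293.2 km.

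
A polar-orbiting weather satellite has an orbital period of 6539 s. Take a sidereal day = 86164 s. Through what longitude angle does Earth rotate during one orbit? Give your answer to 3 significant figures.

27.3°

During one orbit Earth rotates (6539.0 / 86164) × 360° = 27.32°.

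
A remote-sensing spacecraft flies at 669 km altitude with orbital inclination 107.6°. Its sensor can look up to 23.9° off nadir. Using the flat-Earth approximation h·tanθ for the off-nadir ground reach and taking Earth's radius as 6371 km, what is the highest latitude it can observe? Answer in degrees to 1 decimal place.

Retrograde orbit: the ground track reaches ±(180° − i) = ±(180 − 107.6) = ±72.4°.
Sensor half-swath on the ground ≈ 669·tan(23.9°) = 296 km = 2.67° of latitude.
Maximum observable latitude ≈ 72.4 + 2.67 = 75.1°.

75.1°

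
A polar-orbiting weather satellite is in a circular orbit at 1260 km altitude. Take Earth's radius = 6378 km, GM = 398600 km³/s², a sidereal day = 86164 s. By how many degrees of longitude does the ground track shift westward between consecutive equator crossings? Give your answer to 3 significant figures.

Semi-major axis a = 6378 + 1260 = 7638 km. Period T = 2π√(a³/μ) = 2π√(7638³/398600) = 6643.3 s = 110.72 min.
During one orbit Earth rotates (6643.3 / 86164) × 360° = 27.76°.

27.8°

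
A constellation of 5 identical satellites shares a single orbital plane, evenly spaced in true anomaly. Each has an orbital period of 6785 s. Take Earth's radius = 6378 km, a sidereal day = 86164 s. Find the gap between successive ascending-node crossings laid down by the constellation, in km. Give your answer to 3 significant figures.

631 km

Single-satellite node shift = (6785.0/86164) × 360° = 28.35°.
With 5 satellites evenly phased, successive equator crossings are 28.35/5 = 5.670° apart.
That is 5.670 × 111.3 = 631 km at the equator.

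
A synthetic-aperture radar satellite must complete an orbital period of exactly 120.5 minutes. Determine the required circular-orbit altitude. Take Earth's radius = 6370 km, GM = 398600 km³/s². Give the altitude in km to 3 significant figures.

T = 120.5 min = 7230.0 s.
From T = 2π√(a³/μ): a = (μ T²/4π²)^(1/3) = (398600 × 7230.0² / 4π²)^(1/3) = 8081 km.
Altitude h = a − R = 8081 − 6370 = 1711 km.

1710 km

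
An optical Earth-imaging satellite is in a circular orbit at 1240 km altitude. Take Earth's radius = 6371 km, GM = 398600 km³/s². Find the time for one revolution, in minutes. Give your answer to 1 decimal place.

Semi-major axis a = 6371 + 1240 = 7611 km. Period T = 2π√(a³/μ) = 2π√(7611³/398600) = 6608.1 s = 110.13 min.

110.1 min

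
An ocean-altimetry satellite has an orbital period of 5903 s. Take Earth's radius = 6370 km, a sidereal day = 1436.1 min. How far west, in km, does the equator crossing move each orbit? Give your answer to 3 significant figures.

2740 km

During one orbit Earth rotates (5903.0 / 86166) × 360° = 24.66°.
At the equator that is 24.66° × (2π·6370/360) km/° = 24.66 × 111.2 = 2742 km.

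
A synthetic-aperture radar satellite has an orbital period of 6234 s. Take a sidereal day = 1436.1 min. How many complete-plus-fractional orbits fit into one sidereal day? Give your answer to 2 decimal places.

Orbits per sidereal day = 86166 / 6234.0 = 13.822.

13.82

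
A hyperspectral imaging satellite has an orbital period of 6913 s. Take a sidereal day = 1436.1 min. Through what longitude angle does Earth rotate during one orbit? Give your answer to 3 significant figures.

28.9°

During one orbit Earth rotates (6913.0 / 86166) × 360° = 28.88°.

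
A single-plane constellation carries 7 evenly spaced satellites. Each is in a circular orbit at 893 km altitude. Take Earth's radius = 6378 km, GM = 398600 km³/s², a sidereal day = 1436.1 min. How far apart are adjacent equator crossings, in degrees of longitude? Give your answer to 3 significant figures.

3.68°

Semi-major axis a = 6378 + 893 = 7271 km. Period T = 2π√(a³/μ) = 2π√(7271³/398600) = 6170.2 s = 102.84 min.
Single-satellite node shift = (6170.2/86166) × 360° = 25.78°.
With 7 satellites evenly phased, successive equator crossings are 25.78/7 = 3.683° apart.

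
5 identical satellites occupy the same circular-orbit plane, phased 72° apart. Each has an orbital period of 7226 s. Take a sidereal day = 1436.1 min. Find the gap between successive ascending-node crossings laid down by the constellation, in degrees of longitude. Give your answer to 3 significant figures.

Single-satellite node shift = (7226.0/86166) × 360° = 30.19°.
With 5 satellites evenly phased, successive equator crossings are 30.19/5 = 6.038° apart.

6.04°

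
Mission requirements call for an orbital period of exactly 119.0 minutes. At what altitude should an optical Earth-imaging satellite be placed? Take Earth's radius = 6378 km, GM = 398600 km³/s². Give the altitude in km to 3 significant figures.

1640 km

T = 119.0 min = 7140.0 s.
From T = 2π√(a³/μ): a = (μ T²/4π²)^(1/3) = (398600 × 7140.0² / 4π²)^(1/3) = 8014 km.
Altitude h = a − R = 8014 − 6378 = 1636 km.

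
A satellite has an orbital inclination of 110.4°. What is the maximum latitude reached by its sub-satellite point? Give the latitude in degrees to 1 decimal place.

69.6°

Retrograde orbit: the ground track reaches ±(180° − i) = ±(180 − 110.4) = ±69.6°.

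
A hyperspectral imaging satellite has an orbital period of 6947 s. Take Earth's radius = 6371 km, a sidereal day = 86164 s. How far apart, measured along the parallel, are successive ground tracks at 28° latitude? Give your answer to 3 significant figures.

Node shift per orbit = (6947.0/86164) × 360° = 29.03°.
Equatorial spacing = 29.03 × 111.2 km/° = 3227 km.
At 28° latitude, spacing = 3227 × cos(28°) = 2850 km.

2850 km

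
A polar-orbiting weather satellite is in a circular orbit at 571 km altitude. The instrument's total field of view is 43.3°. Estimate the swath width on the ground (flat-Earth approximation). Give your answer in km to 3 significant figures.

Half-angle = 43.3°/2 = 21.65°.
Swath width ≈ 2h·tan(θ/2) = 2 × 571 × tan(21.65°) = 453.3 km.

453 km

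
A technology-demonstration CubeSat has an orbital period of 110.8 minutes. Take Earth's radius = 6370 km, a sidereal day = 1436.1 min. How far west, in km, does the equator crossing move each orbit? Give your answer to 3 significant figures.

T = 110.8 min = 6648.0 s.
During one orbit Earth rotates (6648.0 / 86166) × 360° = 27.78°.
At the equator that is 27.78° × (2π·6370/360) km/° = 27.78 × 111.2 = 3088 km.

3090 km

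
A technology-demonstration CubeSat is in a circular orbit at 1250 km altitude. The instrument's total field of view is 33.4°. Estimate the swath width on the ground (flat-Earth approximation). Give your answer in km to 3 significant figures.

Half-angle = 33.4°/2 = 16.7°.
Swath width ≈ 2h·tan(θ/2) = 2 × 1250 × tan(16.7°) = 750.0 km.

750 km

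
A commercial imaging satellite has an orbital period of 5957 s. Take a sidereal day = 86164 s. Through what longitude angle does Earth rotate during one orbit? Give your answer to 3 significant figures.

24.9°

During one orbit Earth rotates (5957.0 / 86164) × 360° = 24.89°.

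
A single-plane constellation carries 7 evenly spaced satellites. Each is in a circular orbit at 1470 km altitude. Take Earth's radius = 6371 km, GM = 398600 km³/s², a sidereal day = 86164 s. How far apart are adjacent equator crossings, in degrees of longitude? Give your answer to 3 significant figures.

Semi-major axis a = 6371 + 1470 = 7841 km. Period T = 2π√(a³/μ) = 2π√(7841³/398600) = 6909.8 s = 115.16 min.
Single-satellite node shift = (6909.8/86164) × 360° = 28.87°.
With 7 satellites evenly phased, successive equator crossings are 28.87/7 = 4.124° apart.

4.12°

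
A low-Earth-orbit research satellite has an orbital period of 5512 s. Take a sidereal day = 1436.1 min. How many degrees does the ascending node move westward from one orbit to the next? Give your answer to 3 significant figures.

During one orbit Earth rotates (5512.0 / 86166) × 360° = 23.03°.

23.0°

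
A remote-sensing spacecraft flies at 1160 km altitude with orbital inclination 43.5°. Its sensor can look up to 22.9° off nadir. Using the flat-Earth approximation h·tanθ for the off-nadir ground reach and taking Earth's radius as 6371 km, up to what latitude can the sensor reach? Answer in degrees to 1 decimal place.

47.9°

For a prograde orbit the ground track reaches latitude ±i = ±43.5°.
Sensor half-swath on the ground ≈ 1160·tan(22.9°) = 490 km = 4.41° of latitude.
Maximum observable latitude ≈ 43.5 + 4.41 = 47.9°.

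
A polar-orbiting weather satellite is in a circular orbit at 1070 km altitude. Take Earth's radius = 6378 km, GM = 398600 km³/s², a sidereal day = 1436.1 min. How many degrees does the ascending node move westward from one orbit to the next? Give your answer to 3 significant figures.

26.7°

Semi-major axis a = 6378 + 1070 = 7448 km. Period T = 2π√(a³/μ) = 2π√(7448³/398600) = 6396.9 s = 106.62 min.
During one orbit Earth rotates (6396.9 / 86166) × 360° = 26.73°.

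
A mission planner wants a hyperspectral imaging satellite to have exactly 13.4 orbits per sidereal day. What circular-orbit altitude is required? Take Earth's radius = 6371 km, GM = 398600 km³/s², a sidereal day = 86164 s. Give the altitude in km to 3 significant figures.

Required period T = 86164 / 13.4 = 6430.1 s.
From T = 2π√(a³/μ): a = (μ T²/4π²)^(1/3) = (398600 × 6430.1² / 4π²)^(1/3) = 7474 km.
Altitude h = a − R = 7474 − 6371 = 1103 km.

1100 km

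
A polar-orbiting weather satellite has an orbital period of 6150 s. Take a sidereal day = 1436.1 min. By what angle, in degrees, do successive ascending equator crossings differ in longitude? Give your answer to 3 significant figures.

During one orbit Earth rotates (6150.0 / 86166) × 360° = 25.69°.

25.7°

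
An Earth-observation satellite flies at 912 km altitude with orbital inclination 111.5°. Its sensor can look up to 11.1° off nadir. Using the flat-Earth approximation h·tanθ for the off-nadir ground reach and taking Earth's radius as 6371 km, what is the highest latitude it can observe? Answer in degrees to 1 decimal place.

70.1°

Retrograde orbit: the ground track reaches ±(180° − i) = ±(180 − 111.5) = ±68.5°.
Sensor half-swath on the ground ≈ 912·tan(11.1°) = 179 km = 1.61° of latitude.
Maximum observable latitude ≈ 68.5 + 1.61 = 70.1°.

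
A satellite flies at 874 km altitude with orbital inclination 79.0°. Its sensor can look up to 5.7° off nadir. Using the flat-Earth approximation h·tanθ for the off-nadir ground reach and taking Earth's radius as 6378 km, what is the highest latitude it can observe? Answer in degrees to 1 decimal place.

79.8°

For a prograde orbit the ground track reaches latitude ±i = ±79.0°.
Sensor half-swath on the ground ≈ 874·tan(5.7°) = 87 km = 0.78° of latitude.
Maximum observable latitude ≈ 79.0 + 0.78 = 79.8°.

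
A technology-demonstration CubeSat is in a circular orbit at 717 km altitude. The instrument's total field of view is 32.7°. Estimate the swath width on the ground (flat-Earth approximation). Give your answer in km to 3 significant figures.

Half-angle = 32.7°/2 = 16.35°.
Swath width ≈ 2h·tan(θ/2) = 2 × 717 × tan(16.35°) = 420.7 km.

421 km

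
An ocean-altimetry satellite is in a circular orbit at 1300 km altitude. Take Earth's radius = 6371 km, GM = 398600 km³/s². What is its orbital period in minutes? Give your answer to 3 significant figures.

Semi-major axis a = 6371 + 1300 = 7671 km. Period T = 2π√(a³/μ) = 2π√(7671³/398600) = 6686.4 s = 111.44 min.

111 min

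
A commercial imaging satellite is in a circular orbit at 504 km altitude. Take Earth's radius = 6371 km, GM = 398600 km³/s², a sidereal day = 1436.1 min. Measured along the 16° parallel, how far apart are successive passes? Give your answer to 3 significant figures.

Semi-major axis a = 6371 + 504 = 6875 km. Period T = 2π√(a³/μ) = 2π√(6875³/398600) = 5673.1 s = 94.55 min.
Node shift per orbit = (5673.1/86166) × 360° = 23.70°.
Equatorial spacing = 23.70 × 111.2 km/° = 2636 km.
At 16° latitude, spacing = 2636 × cos(16°) = 2533 km.

2530 km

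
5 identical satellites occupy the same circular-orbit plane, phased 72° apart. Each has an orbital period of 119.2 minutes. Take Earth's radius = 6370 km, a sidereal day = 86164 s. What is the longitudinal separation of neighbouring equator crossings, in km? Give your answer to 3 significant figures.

T = 119.2 min = 7152.0 s.
Single-satellite node shift = (7152.0/86164) × 360° = 29.88°.
With 5 satellites evenly phased, successive equator crossings are 29.88/5 = 5.976° apart.
That is 5.976 × 111.2 = 664 km at the equator.

664 km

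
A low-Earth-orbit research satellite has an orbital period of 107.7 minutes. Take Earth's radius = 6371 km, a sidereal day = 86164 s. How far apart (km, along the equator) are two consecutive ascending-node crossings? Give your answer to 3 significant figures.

3000 km

T = 107.7 min = 6462.0 s.
During one orbit Earth rotates (6462.0 / 86164) × 360° = 27.00°.
At the equator that is 27.00° × (2π·6371/360) km/° = 27.00 × 111.2 = 3002 km.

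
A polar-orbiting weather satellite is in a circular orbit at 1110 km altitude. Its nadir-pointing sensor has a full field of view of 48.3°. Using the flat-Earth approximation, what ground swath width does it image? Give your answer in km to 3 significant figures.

995 km

Half-angle = 48.3°/2 = 24.15°.
Swath width ≈ 2h·tan(θ/2) = 2 × 1110 × tan(24.15°) = 995.4 km.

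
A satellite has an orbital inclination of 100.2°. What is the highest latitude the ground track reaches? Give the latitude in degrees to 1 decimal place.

79.8°

Retrograde orbit: the ground track reaches ±(180° − i) = ±(180 − 100.2) = ±79.8°.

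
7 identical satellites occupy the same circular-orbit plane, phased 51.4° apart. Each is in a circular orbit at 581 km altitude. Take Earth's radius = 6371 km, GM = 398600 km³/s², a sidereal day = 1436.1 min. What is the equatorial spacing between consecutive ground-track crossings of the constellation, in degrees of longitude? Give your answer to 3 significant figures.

Semi-major axis a = 6371 + 581 = 6952 km. Period T = 2π√(a³/μ) = 2π√(6952³/398600) = 5768.7 s = 96.14 min.
Single-satellite node shift = (5768.7/86166) × 360° = 24.10°.
With 7 satellites evenly phased, successive equator crossings are 24.10/7 = 3.443° apart.

3.44°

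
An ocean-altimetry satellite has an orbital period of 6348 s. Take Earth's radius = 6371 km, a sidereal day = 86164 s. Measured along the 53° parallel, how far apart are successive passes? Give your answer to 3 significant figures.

Node shift per orbit = (6348.0/86164) × 360° = 26.52°.
Equatorial spacing = 26.52 × 111.2 km/° = 2949 km.
At 53° latitude, spacing = 2949 × cos(53°) = 1775 km.

1770 km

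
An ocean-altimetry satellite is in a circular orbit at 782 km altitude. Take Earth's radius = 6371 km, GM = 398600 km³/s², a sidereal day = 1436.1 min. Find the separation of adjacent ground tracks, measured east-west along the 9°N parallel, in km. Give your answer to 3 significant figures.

Semi-major axis a = 6371 + 782 = 7153 km. Period T = 2π√(a³/μ) = 2π√(7153³/398600) = 6020.7 s = 100.34 min.
Node shift per orbit = (6020.7/86166) × 360° = 25.15°.
Equatorial spacing = 25.15 × 111.2 km/° = 2797 km.
At 9° latitude, spacing = 2797 × cos(9°) = 2763 km.

2760 km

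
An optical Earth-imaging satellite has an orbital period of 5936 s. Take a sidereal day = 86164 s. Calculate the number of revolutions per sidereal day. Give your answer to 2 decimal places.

Orbits per sidereal day = 86164 / 5936.0 = 14.515.

14.52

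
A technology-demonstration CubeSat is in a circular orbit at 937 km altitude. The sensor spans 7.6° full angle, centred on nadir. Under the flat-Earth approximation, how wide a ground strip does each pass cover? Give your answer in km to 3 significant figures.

124 km

Half-angle = 7.6°/2 = 3.8°.
Swath width ≈ 2h·tan(θ/2) = 2 × 937 × tan(3.8°) = 124.5 km.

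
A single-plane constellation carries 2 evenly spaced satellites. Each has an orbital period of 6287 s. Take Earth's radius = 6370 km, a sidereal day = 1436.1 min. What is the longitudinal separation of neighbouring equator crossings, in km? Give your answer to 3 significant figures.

Single-satellite node shift = (6287.0/86166) × 360° = 26.27°.
With 2 satellites evenly phased, successive equator crossings are 26.27/2 = 13.133° apart.
That is 13.133 × 111.2 = 1460 km at the equator.

1460 km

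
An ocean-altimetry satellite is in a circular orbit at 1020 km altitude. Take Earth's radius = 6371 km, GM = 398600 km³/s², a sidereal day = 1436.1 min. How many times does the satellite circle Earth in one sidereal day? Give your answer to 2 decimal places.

13.63

Semi-major axis a = 6371 + 1020 = 7391 km. Period T = 2π√(a³/μ) = 2π√(7391³/398600) = 6323.6 s = 105.39 min.
Orbits per sidereal day = 86166 / 6323.6 = 13.626.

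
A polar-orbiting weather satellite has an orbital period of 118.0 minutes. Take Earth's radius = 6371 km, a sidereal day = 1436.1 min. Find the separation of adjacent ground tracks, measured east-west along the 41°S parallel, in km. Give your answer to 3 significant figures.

2480 km

T = 118.0 min = 7080.0 s.
Node shift per orbit = (7080.0/86166) × 360° = 29.58°.
Equatorial spacing = 29.58 × 111.2 km/° = 3289 km.
At 41° latitude, spacing = 3289 × cos(41°) = 2482 km.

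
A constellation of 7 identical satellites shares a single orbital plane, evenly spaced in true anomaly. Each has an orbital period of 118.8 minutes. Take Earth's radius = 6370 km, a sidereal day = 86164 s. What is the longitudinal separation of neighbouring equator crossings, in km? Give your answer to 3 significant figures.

T = 118.8 min = 7128.0 s.
Single-satellite node shift = (7128.0/86164) × 360° = 29.78°.
With 7 satellites evenly phased, successive equator crossings are 29.78/7 = 4.254° apart.
That is 4.254 × 111.2 = 473 km at the equator.

473 km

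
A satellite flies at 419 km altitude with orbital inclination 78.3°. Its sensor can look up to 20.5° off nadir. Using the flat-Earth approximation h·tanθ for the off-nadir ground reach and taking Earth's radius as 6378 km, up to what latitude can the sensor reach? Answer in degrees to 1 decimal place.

For a prograde orbit the ground track reaches latitude ±i = ±78.3°.
Sensor half-swath on the ground ≈ 419·tan(20.5°) = 157 km = 1.41° of latitude.
Maximum observable latitude ≈ 78.3 + 1.41 = 79.7°.

79.7°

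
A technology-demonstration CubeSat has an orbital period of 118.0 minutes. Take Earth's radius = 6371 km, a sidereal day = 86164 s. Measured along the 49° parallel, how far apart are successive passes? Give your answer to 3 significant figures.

2160 km

T = 118.0 min = 7080.0 s.
Node shift per orbit = (7080.0/86164) × 360° = 29.58°.
Equatorial spacing = 29.58 × 111.2 km/° = 3289 km.
At 49° latitude, spacing = 3289 × cos(49°) = 2158 km.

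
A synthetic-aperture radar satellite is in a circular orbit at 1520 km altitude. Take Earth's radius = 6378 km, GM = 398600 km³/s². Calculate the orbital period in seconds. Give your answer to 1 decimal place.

6985.3 seconds

Semi-major axis a = 6378 + 1520 = 7898 km. Period T = 2π√(a³/μ) = 2π√(7898³/398600) = 6985.3 s = 116.42 min.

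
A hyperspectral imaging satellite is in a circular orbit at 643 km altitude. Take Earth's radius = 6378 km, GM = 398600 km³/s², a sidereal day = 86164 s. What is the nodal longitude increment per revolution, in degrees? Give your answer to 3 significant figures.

24.5°

Semi-major axis a = 6378 + 643 = 7021 km. Period T = 2π√(a³/μ) = 2π√(7021³/398600) = 5854.8 s = 97.58 min.
During one orbit Earth rotates (5854.8 / 86164) × 360° = 24.46°.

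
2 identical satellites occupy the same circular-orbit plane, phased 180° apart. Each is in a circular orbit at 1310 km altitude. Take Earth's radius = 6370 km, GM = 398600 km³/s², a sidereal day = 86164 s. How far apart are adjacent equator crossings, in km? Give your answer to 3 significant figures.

1560 km

Semi-major axis a = 6370 + 1310 = 7680 km. Period T = 2π√(a³/μ) = 2π√(7680³/398600) = 6698.1 s = 111.64 min.
Single-satellite node shift = (6698.1/86164) × 360° = 27.99°.
With 2 satellites evenly phased, successive equator crossings are 27.99/2 = 13.993° apart.
That is 13.993 × 111.2 = 1556 km at the equator.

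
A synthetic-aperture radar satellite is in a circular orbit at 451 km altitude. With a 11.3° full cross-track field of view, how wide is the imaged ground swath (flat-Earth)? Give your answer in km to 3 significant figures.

89.2 km

Half-angle = 11.3°/2 = 5.65°.
Swath width ≈ 2h·tan(θ/2) = 2 × 451 × tan(5.65°) = 89.2 km.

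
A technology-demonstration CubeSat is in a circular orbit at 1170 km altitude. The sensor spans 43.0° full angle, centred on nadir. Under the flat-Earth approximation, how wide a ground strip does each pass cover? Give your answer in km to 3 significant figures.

Half-angle = 43.0°/2 = 21.5°.
Swath width ≈ 2h·tan(θ/2) = 2 × 1170 × tan(21.5°) = 921.8 km.

922 km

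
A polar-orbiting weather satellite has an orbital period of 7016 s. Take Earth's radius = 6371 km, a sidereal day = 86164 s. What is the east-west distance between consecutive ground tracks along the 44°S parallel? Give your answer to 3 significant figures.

Node shift per orbit = (7016.0/86164) × 360° = 29.31°.
Equatorial spacing = 29.31 × 111.2 km/° = 3260 km.
At 44° latitude, spacing = 3260 × cos(44°) = 2345 km.

2340 km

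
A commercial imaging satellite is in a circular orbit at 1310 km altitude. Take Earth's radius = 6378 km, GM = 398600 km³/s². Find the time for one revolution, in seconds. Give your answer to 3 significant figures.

6710 seconds

Semi-major axis a = 6378 + 1310 = 7688 km. Period T = 2π√(a³/μ) = 2π√(7688³/398600) = 6708.6 s = 111.81 min.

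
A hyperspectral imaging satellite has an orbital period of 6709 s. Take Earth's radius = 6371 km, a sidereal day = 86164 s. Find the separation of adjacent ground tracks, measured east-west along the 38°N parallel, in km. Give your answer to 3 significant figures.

Node shift per orbit = (6709.0/86164) × 360° = 28.03°.
Equatorial spacing = 28.03 × 111.2 km/° = 3117 km.
At 38° latitude, spacing = 3117 × cos(38°) = 2456 km.

2460 km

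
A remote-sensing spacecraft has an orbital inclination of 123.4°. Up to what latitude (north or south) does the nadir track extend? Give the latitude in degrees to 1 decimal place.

Retrograde orbit: the ground track reaches ±(180° − i) = ±(180 − 123.4) = ±56.6°.

56.6°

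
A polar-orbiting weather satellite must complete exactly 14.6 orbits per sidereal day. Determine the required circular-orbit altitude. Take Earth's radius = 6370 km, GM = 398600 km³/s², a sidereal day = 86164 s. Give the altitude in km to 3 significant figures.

688 km

Required period T = 86164 / 14.6 = 5901.6 s.
From T = 2π√(a³/μ): a = (μ T²/4π²)^(1/3) = (398600 × 5901.6² / 4π²)^(1/3) = 7058 km.
Altitude h = a − R = 7058 − 6370 = 688 km.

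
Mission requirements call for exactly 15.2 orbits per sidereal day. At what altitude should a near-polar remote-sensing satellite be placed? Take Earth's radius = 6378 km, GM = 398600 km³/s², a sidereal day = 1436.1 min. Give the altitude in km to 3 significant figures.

Required period T = 86166 / 15.2 = 5668.8 s.
From T = 2π√(a³/μ): a = (μ T²/4π²)^(1/3) = (398600 × 5668.8² / 4π²)^(1/3) = 6872 km.
Altitude h = a − R = 6872 − 6378 = 494 km.

494 km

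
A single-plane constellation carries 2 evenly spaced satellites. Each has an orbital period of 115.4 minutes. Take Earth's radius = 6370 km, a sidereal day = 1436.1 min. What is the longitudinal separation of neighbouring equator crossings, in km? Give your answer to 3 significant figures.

T = 115.4 min = 6924.0 s.
Single-satellite node shift = (6924.0/86166) × 360° = 28.93°.
With 2 satellites evenly phased, successive equator crossings are 28.93/2 = 14.464° apart.
That is 14.464 × 111.2 = 1608 km at the equator.

1610 km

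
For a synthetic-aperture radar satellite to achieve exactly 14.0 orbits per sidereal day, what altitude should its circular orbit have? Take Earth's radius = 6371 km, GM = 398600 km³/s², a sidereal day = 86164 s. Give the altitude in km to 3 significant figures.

888 km

Required period T = 86164 / 14.0 = 6154.6 s.
From T = 2π√(a³/μ): a = (μ T²/4π²)^(1/3) = (398600 × 6154.6² / 4π²)^(1/3) = 7259 km.
Altitude h = a − R = 7259 − 6371 = 888 km.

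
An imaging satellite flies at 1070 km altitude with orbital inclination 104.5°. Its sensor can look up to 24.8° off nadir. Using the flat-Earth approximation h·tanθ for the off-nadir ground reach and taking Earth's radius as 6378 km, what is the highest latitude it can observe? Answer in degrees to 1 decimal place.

Retrograde orbit: the ground track reaches ±(180° − i) = ±(180 − 104.5) = ±75.5°.
Sensor half-swath on the ground ≈ 1070·tan(24.8°) = 494 km = 4.44° of latitude.
Maximum observable latitude ≈ 75.5 + 4.44 = 79.9°.

79.9°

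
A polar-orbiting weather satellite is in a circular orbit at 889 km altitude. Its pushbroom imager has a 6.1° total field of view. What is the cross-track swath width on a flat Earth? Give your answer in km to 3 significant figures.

94.7 km

Half-angle = 6.1°/2 = 3.05°.
Swath width ≈ 2h·tan(θ/2) = 2 × 889 × tan(3.05°) = 94.7 km.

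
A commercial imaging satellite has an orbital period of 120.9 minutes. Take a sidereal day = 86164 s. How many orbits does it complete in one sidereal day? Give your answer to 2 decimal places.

11.88

T = 120.9 min = 7254.0 s.
Orbits per sidereal day = 86164 / 7254.0 = 11.878.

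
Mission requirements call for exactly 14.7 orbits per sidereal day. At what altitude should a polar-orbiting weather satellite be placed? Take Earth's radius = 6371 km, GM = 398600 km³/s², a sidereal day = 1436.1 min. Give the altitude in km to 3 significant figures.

Required period T = 86166 / 14.7 = 5861.6 s.
From T = 2π√(a³/μ): a = (μ T²/4π²)^(1/3) = (398600 × 5861.6² / 4π²)^(1/3) = 7026 km.
Altitude h = a − R = 7026 − 6371 = 655 km.

655 km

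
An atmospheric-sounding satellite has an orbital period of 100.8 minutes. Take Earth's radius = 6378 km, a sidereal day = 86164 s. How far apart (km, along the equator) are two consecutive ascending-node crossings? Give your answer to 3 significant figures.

2810 km

T = 100.8 min = 6048.0 s.
During one orbit Earth rotates (6048.0 / 86164) × 360° = 25.27°.
At the equator that is 25.27° × (2π·6378/360) km/° = 25.27 × 111.3 = 2813 km.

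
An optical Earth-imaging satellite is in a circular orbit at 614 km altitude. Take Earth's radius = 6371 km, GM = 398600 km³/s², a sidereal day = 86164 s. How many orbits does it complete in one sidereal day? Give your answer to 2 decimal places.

14.83

Semi-major axis a = 6371 + 614 = 6985 km. Period T = 2π√(a³/μ) = 2π√(6985³/398600) = 5809.8 s = 96.83 min.
Orbits per sidereal day = 86164 / 5809.8 = 14.831.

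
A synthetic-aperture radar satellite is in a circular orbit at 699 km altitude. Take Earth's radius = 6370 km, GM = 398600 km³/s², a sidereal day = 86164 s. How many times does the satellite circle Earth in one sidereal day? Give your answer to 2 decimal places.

14.57

Semi-major axis a = 6370 + 699 = 7069 km. Period T = 2π√(a³/μ) = 2π√(7069³/398600) = 5914.9 s = 98.58 min.
Orbits per sidereal day = 86164 / 5914.9 = 14.567.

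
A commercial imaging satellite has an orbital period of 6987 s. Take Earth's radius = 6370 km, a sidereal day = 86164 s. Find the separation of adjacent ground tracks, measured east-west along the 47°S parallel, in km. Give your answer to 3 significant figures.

Node shift per orbit = (6987.0/86164) × 360° = 29.19°.
Equatorial spacing = 29.19 × 111.2 km/° = 3246 km.
At 47° latitude, spacing = 3246 × cos(47°) = 2213 km.

2210 km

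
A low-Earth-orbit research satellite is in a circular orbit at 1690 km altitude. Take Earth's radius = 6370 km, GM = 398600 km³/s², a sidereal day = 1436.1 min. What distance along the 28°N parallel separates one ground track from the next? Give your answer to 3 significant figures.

2950 km

Semi-major axis a = 6370 + 1690 = 8060 km. Period T = 2π√(a³/μ) = 2π√(8060³/398600) = 7201.3 s = 120.02 min.
Node shift per orbit = (7201.3/86166) × 360° = 30.09°.
Equatorial spacing = 30.09 × 111.2 km/° = 3345 km.
At 28° latitude, spacing = 3345 × cos(28°) = 2953 km.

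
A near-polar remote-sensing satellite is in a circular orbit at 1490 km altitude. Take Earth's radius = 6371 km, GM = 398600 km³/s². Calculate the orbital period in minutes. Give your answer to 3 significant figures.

116 min

Semi-major axis a = 6371 + 1490 = 7861 km. Period T = 2π√(a³/μ) = 2π√(7861³/398600) = 6936.3 s = 115.61 min.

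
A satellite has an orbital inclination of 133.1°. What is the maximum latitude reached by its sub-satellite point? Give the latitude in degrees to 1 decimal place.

Retrograde orbit: the ground track reaches ±(180° − i) = ±(180 − 133.1) = ±46.9°.

46.9°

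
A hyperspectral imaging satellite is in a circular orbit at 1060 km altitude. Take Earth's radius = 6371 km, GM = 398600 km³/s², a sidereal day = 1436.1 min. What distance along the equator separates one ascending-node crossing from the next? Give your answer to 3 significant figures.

Semi-major axis a = 6371 + 1060 = 7431 km. Period T = 2π√(a³/μ) = 2π√(7431³/398600) = 6375.0 s = 106.25 min.
During one orbit Earth rotates (6375.0 / 86166) × 360° = 26.63°.
At the equator that is 26.63° × (2π·6371/360) km/° = 26.63 × 111.2 = 2962 km.

2960 km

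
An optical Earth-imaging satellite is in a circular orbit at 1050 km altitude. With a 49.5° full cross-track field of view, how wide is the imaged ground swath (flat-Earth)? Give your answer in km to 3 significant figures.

Half-angle = 49.5°/2 = 24.75°.
Swath width ≈ 2h·tan(θ/2) = 2 × 1050 × tan(24.75°) = 968.1 km.

968 km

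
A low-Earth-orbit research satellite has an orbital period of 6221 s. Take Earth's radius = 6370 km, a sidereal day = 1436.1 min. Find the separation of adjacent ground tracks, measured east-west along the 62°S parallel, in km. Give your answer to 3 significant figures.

Node shift per orbit = (6221.0/86166) × 360° = 25.99°.
Equatorial spacing = 25.99 × 111.2 km/° = 2890 km.
At 62° latitude, spacing = 2890 × cos(62°) = 1357 km.

1360 km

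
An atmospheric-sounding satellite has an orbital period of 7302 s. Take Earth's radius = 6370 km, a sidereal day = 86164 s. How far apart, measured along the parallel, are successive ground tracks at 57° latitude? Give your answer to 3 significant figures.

1850 km

Node shift per orbit = (7302.0/86164) × 360° = 30.51°.
Equatorial spacing = 30.51 × 111.2 km/° = 3392 km.
At 57° latitude, spacing = 3392 × cos(57°) = 1847 km.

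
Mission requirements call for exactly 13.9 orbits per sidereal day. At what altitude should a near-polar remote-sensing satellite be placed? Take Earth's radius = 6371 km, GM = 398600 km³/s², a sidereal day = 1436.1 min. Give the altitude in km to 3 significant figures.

923 km

Required period T = 86166 / 13.9 = 6199.0 s.
From T = 2π√(a³/μ): a = (μ T²/4π²)^(1/3) = (398600 × 6199.0² / 4π²)^(1/3) = 7294 km.
Altitude h = a − R = 7294 − 6371 = 923 km.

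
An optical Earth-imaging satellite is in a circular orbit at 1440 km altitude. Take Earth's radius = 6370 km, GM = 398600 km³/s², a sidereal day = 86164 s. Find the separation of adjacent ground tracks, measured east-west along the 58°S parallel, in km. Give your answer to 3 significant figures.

Semi-major axis a = 6370 + 1440 = 7810 km. Period T = 2π√(a³/μ) = 2π√(7810³/398600) = 6868.9 s = 114.48 min.
Node shift per orbit = (6868.9/86164) × 360° = 28.70°.
Equatorial spacing = 28.70 × 111.2 km/° = 3191 km.
At 58° latitude, spacing = 3191 × cos(58°) = 1691 km.

1690 km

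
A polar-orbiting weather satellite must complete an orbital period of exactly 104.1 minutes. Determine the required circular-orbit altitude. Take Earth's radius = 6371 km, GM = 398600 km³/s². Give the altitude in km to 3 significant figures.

T = 104.1 min = 6246.0 s.
From T = 2π√(a³/μ): a = (μ T²/4π²)^(1/3) = (398600 × 6246.0² / 4π²)^(1/3) = 7330 km.
Altitude h = a − R = 7330 − 6371 = 959 km.

959 km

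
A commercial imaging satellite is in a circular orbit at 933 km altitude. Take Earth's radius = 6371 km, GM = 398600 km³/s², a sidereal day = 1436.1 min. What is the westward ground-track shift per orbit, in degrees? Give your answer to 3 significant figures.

Semi-major axis a = 6371 + 933 = 7304 km. Period T = 2π√(a³/μ) = 2π√(7304³/398600) = 6212.3 s = 103.54 min.
During one orbit Earth rotates (6212.3 / 86166) × 360° = 25.95°.

26.0°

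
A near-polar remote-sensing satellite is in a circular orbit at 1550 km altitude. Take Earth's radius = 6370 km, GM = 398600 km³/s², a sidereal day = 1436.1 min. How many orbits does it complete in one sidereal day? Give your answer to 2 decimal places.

12.28

Semi-major axis a = 6370 + 1550 = 7920 km. Period T = 2π√(a³/μ) = 2π√(7920³/398600) = 7014.5 s = 116.91 min.
Orbits per sidereal day = 86166 / 7014.5 = 12.284.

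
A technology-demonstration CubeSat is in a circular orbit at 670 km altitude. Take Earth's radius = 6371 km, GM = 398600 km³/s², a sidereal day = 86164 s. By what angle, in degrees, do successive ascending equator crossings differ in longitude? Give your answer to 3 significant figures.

24.6°

Semi-major axis a = 6371 + 670 = 7041 km. Period T = 2π√(a³/μ) = 2π√(7041³/398600) = 5879.8 s = 98.00 min.
During one orbit Earth rotates (5879.8 / 86164) × 360° = 24.57°.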